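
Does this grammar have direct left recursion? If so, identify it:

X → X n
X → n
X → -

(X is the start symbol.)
Yes, X is left-recursive

Direct left recursion occurs when N → N α for some non-terminal N (the right-hand side begins with the left-hand side itself).

X → X n: LEFT RECURSIVE (starts with X)
X → n: starts with n
X → -: starts with '-'

The grammar has direct left recursion on: X.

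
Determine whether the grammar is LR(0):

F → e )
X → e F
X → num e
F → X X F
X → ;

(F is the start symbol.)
Yes, the grammar is LR(0)

A grammar is LR(0) if no state in the canonical LR(0) collection has:
  - both a shift item (dot before a terminal) and a complete item (shift-reduce conflict), or
  - two or more complete items (reduce-reduce conflict; the accept item [F' → F .] counts as a complete item here).

Augment with F' → F and build the canonical LR(0) collection (I0 = CLOSURE({[F' → . F]}), then GOTO on every symbol after a dot until no new states appear). It has 12 states:
  I0: { [F → . X X F], [F → . e )], [F' → . F], [X → . ;], [X → . e F], [X → . num e] }  — shift
  I1: { [X → ; .] }  — reduce
  I2: { [F' → F .] }  — accept
  I3: { [F → X . X F], [X → . ;], [X → . e F], [X → . num e] }  — shift
  I4: { [F → . X X F], [F → . e )], [F → e . )], [X → . ;], [X → . e F], [X → . num e], [X → e . F] }  — shift
  I5: { [X → num . e] }  — shift
  I6: { [X → num e .] }  — reduce
  I7: { [F → e ) .] }  — reduce
  I8: { [X → e F .] }  — reduce
  I9: { [F → . X X F], [F → . e )], [F → X X . F], [X → . ;], [X → . e F], [X → . num e] }  — shift
  I10: { [F → . X X F], [F → . e )], [X → . ;], [X → . e F], [X → . num e], [X → e . F] }  — shift
  I11: { [F → X X F .] }  — reduce

Every state is either a pure shift/goto state or contains exactly one complete item and nothing to shift — no conflicts. The grammar is LR(0).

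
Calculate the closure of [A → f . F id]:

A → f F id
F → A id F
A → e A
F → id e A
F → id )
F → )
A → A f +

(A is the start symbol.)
{ [A → . A f +], [A → . e A], [A → . f F id], [A → f . F id], [F → . )], [F → . A id F], [F → . id )], [F → . id e A] }

Start with: [A → f . F id]
  [A → f . F id] has the dot before F: add [F → . A id F], [F → . id e A], [F → . id )], [F → . )]
  [F → . A id F] has the dot before A: add [A → . f F id], [A → . e A], [A → . A f +]
No further items can be added.

CLOSURE = { [A → . A f +], [A → . e A], [A → . f F id], [A → f . F id], [F → . )], [F → . A id F], [F → . id )], [F → . id e A] }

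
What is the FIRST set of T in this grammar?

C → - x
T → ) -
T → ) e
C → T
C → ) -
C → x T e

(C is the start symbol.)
To compute FIRST(T), examine every production with T on the left-hand side, reading each right-hand side left to right until a non-nullable symbol is reached.

From T → ) -:
  - ')' is a terminal: add ')' and stop
From T → ) e:
  - ')' is a terminal: add ')' and stop

Collecting: FIRST(T) = { ')' }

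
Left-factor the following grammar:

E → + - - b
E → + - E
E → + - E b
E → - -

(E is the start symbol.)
E → + - E'
E' → - b
E' → E E''
E'' → ε
E'' → b
E → - -

Left-factoring transforms A → αβ₁ | αβ₂ into A → αA' and A' → β₁ | β₂
(α is the longest common prefix among the alternatives). Repeat until
no nonterminal has two alternatives with a common prefix.

Round 1: E has alternatives sharing prefix '+ -'. Introduce E': E → + - E'
  Add: E' → - b
  Add: E' → E
  Add: E' → E b

Round 2: E' has alternatives sharing prefix 'E'. Introduce E'': E' → E E''
  Add: E'' → ε
  Add: E'' → b

No remaining common prefixes — done.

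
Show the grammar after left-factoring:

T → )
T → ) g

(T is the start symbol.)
T → ) T'
T' → ε
T' → g

Left-factoring transforms A → αβ₁ | αβ₂ into A → αA' and A' → β₁ | β₂
(α is the longest common prefix among the alternatives). Repeat until
no nonterminal has two alternatives with a common prefix.

Round 1: T has alternatives sharing prefix ')'. Introduce T': T → ) T'
  Add: T' → ε
  Add: T' → g

No remaining common prefixes — done.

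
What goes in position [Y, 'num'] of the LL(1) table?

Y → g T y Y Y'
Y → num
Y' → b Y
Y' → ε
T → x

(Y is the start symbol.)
To find M[Y, 'num'], we find productions for Y where 'num' is in the predict set (PREDICT(N → α) = (FIRST(α) \ {ε}) ∪ (FOLLOW(N) if α ⇒* ε)).

Y → g T y Y Y': PREDICT = { 'g' }
Y → num: PREDICT = { 'num' }
  'num' is in predict set, so this production goes in M[Y, 'num']

M[Y, 'num'] = Y → num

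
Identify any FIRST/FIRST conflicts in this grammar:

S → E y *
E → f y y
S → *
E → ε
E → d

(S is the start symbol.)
No FIRST/FIRST conflicts.

FIRST sets of the non-terminals at (or reachable through a nullable prefix from) the front of some alternative:
  FIRST(E) = { 'd', 'f', ε }

Productions for S:
  S → E y *: FIRST = { 'd', 'f', 'y' }
  S → *: FIRST = { '*' }
Productions for E:
  E → f y y: FIRST = { 'f' }
  E → ε: FIRST = { ε }
  E → d: FIRST = { 'd' }

All alternatives of each non-terminal have pairwise disjoint FIRST sets.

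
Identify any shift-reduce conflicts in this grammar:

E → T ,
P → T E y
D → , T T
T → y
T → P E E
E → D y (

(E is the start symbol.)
Yes — I7: [E → T , .] vs [T → . y]; I11: [D → , T T .] vs [D → . , T T]

A shift-reduce conflict occurs when an LR(0) state has both:
  - a complete (reduce) item [A → α .] (dot at the end), and
  - a shift item [B → β . c γ] (dot before a terminal).

Augment with E' → E and build the canonical LR(0) collection (I0 = CLOSURE({[E' → . E]}), then GOTO on every symbol after a dot until no new states appear). It has 16 states:
  I0: { [D → . , T T], [E → . D y (], [E → . T ,], [E' → . E], [P → . T E y], [T → . P E E], [T → . y] }  — shift
  I1: { [D → , . T T], [P → . T E y], [T → . P E E], [T → . y] }  — shift
  I2: { [E → D . y (] }  — shift
  I3: { [E' → E .] }  — accept
  I4: { [D → . , T T], [E → . D y (], [E → . T ,], [P → . T E y], [T → . P E E], [T → . y], [T → P . E E] }  — shift
  I5: { [D → . , T T], [E → . D y (], [E → . T ,], [E → T . ,], [P → . T E y], [P → T . E y], [T → . P E E], [T → . y] }  — shift
  I6: { [T → y .] }  — reduce
  I7: { [D → , . T T], [E → T , .], [P → . T E y], [T → . P E E], [T → . y] }  — shift, reduce
  I8: { [P → T E . y] }  — shift
  I9: { [P → T E y .] }  — reduce
  I10: { [D → , T . T], [D → . , T T], [E → . D y (], [E → . T ,], [P → . T E y], [P → T . E y], [T → . P E E], [T → . y] }  — shift
  I11: { [D → , T T .], [D → . , T T], [E → . D y (], [E → . T ,], [E → T . ,], [P → . T E y], [P → T . E y], [T → . P E E], [T → . y] }  — shift, reduce
  I12: { [D → . , T T], [E → . D y (], [E → . T ,], [P → . T E y], [T → . P E E], [T → . y], [T → P E . E] }  — shift
  I13: { [T → P E E .] }  — reduce
  I14: { [E → D y . (] }  — shift
  I15: { [E → D y ( .] }  — reduce

I7 contains reduce item [E → T , .] and shift item [T → . y] — shift-reduce conflict.
I11 contains reduce item [D → , T T .] and shift items [D → . , T T], [E → T . ,], [T → . y] — shift-reduce conflict.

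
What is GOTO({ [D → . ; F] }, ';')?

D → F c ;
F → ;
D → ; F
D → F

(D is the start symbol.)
{ [D → ; . F], [F → . ;] }

GOTO(I, ';') = CLOSURE({ [A → αX.β] : [A → α.Xβ] ∈ I, X = ';' })

Items with dot before ';', with the dot advanced:
  [D → . ; F] → [D → ; . F]
Closure of the advanced items:
  [D → ; . F] has the dot before F: add [F → . ;]

GOTO = { [D → ; . F], [F → . ;] }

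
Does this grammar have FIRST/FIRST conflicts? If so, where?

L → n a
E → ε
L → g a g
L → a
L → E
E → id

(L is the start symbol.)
FIRST sets of the non-terminals at (or reachable through a nullable prefix from) the front of some alternative:
  FIRST(E) = { 'id', ε }

Productions for L:
  L → n a: FIRST = { 'n' }
  L → g a g: FIRST = { 'g' }
  L → a: FIRST = { 'a' }
  L → E: FIRST = { 'id', ε }
Productions for E:
  E → ε: FIRST = { ε }
  E → id: FIRST = { 'id' }

All alternatives of each non-terminal have pairwise disjoint FIRST sets.

Answer: No FIRST/FIRST conflicts.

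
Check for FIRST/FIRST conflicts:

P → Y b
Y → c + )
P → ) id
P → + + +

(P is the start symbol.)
No FIRST/FIRST conflicts.

A FIRST/FIRST conflict occurs when two productions N → α and N → β for the same non-terminal have FIRST(α) ∩ FIRST(β) ≠ ∅ (with ε ∈ FIRST of a nullable right-hand side, so two nullable alternatives also conflict).

FIRST sets of the non-terminals at (or reachable through a nullable prefix from) the front of some alternative:
  FIRST(Y) = { 'c' }

Productions for P:
  P → Y b: FIRST = { 'c' }
  P → ) id: FIRST = { ')' }
  P → + + +: FIRST = { '+' }
Y has only one production, so no FIRST/FIRST conflict is possible there.

All alternatives of each non-terminal have pairwise disjoint FIRST sets.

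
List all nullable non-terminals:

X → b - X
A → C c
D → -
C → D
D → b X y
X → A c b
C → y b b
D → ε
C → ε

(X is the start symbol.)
{ 'C', 'D' }

A non-terminal is nullable if it can derive ε (the empty string): either it has an ε-production, or it has a production whose right-hand side consists entirely of nullable non-terminals.

ε-productions: D → ε, C → ε
So D, C are immediately nullable.
No further non-terminal can be added: every production for the remaining non-terminals contains a terminal or a non-nullable non-terminal.
Nullable = { 'C', 'D' }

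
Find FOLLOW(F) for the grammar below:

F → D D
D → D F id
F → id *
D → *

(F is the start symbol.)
To compute FOLLOW(F), find every occurrence of F on a right-hand side N → α F β: add FIRST(β) \ {ε}, and if β is empty or nullable also add FOLLOW(N). Iterate to a fixed point.

F is the start symbol, so $ ∈ FOLLOW(F).
In D → D F id: F is followed by id, add FIRST(id) \ {ε} = { 'id' }

Taking the union: FOLLOW(F) = { $, 'id' }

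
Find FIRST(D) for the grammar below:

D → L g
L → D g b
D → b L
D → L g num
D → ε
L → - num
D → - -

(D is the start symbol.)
{ '-', 'b', 'g', ε }

To compute FIRST(D), examine every production with D on the left-hand side, reading each right-hand side left to right until a non-nullable symbol is reached.

FIRST sets of the other non-terminals involved (by the same procedure, iterated to a fixed point):
  FIRST(L) = { '-', 'b', 'g' }

From D → L g:
  - L is a non-terminal: add FIRST(L) \ {ε} = { '-', 'b', 'g' }
    L is not nullable, so stop
From D → b L:
  - b is a terminal: add 'b' and stop
From D → L g num:
  - L is a non-terminal: add FIRST(L) \ {ε} = { '-', 'b', 'g' }
    L is not nullable, so stop
From D → ε:
  - ε-production, so ε ∈ FIRST(D)
From D → - -:
  - '-' is a terminal: add '-' and stop

Collecting: FIRST(D) = { '-', 'b', 'g', ε }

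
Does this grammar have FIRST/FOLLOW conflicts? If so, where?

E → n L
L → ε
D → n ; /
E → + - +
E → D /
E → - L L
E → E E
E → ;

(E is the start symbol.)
No FIRST/FOLLOW conflicts.

Nullable non-terminals: L.
L has a nullable alternative but only one production, so nothing to check.

D, E have no nullable alternative, so no FIRST/FOLLOW check is needed there.

No FIRST/FOLLOW conflicts found.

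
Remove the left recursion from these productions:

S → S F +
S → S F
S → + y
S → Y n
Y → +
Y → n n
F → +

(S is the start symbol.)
S → + y S'
S → Y n S'
S' → F + S'
S' → F S'
S' → ε
Y → +
Y → n n
F → +

S is directly left-recursive. The standard transformation for
  A → A α₁ | ... | A α_m | β₁ | ... | β_n
is
  A  → β₁ A' | ... | β_n A'
  A' → α₁ A' | ... | α_m A' | ε

S → + y becomes S → + y S'
S → Y n becomes S → Y n S'
S → S F + becomes S' → F + S'
S → S F becomes S' → F S'
Add S' → ε

Productions for other non-terminals are unchanged:
  Y → +
  Y → n n
  F → +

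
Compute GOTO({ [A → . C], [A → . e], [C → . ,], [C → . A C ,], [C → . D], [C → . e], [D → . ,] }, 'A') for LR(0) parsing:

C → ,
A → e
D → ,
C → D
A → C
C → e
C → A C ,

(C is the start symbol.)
{ [A → . C], [A → . e], [C → . ,], [C → . A C ,], [C → . D], [C → . e], [C → A . C ,], [D → . ,] }

GOTO(I, 'A') = CLOSURE({ [A → αX.β] : [A → α.Xβ] ∈ I, X = 'A' })

Items with dot before 'A', with the dot advanced:
  [C → . A C ,] → [C → A . C ,]
Closure of the advanced items:
  [C → A . C ,] has the dot before C: add [C → . ,], [C → . D], [C → . e], [C → . A C ,]
  [C → . D] has the dot before D: add [D → . ,]
  [C → . A C ,] has the dot before A: add [A → . e], [A → . C]

GOTO = { [A → . C], [A → . e], [C → . ,], [C → . A C ,], [C → . D], [C → . e], [C → A . C ,], [D → . ,] }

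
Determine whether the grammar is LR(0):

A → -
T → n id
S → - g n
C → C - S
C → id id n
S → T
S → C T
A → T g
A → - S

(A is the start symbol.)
Augment with A' → A and build the canonical LR(0) collection (I0 = CLOSURE({[A' → . A]}), then GOTO on every symbol after a dot until no new states appear). It has 19 states:
  I0: { [A → . - S], [A → . -], [A → . T g], [A' → . A], [T → . n id] }  — shift
  I1: { [A → - . S], [A → - .], [C → . C - S], [C → . id id n], [S → . - g n], [S → . C T], [S → . T], [T → . n id] }  — shift, reduce
  I2: { [A' → A .] }  — accept
  I3: { [A → T . g] }  — shift
  I4: { [T → n . id] }  — shift
  I5: { [T → n id .] }  — reduce
  I6: { [A → T g .] }  — reduce
  I7: { [S → - . g n] }  — shift
  I8: { [C → C . - S], [S → C . T], [T → . n id] }  — shift
  I9: { [A → - S .] }  — reduce
  I10: { [S → T .] }  — reduce
  I11: { [C → id . id n] }  — shift
  I12: { [C → id id . n] }  — shift
  I13: { [C → id id n .] }  — reduce
  I14: { [C → . C - S], [C → . id id n], [C → C - . S], [S → . - g n], [S → . C T], [S → . T], [T → . n id] }  — shift
  I15: { [S → C T .] }  — reduce
  I16: { [C → C - S .] }  — reduce
  I17: { [S → - g . n] }  — shift
  I18: { [S → - g n .] }  — reduce

Conflict in state I1:
  Shift-reduce conflict between [A → - .] and [C → . id id n]
So the grammar is NOT LR(0).

Answer: No. Shift-reduce conflict between [A → - .] and [C → . id id n]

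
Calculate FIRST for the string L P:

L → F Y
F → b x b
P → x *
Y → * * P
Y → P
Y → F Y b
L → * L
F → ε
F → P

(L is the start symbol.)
FIRST sets of the non-terminals involved (from the grammar, by fixed-point iteration):
  FIRST(L) = { '*', 'b', 'x' }

To compute FIRST(L P), process the symbols left to right:
Symbol L is a non-terminal. Add FIRST(L) \ {ε} = { '*', 'b', 'x' }
L is not nullable (ε ∉ FIRST(L)), so stop here.
FIRST(L P) = { '*', 'b', 'x' }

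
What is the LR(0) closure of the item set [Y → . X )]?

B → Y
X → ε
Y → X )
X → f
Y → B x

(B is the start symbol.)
{ [X → . f], [X → .], [Y → . X )] }

To compute CLOSURE, for each item [A → α.Bβ] where B is a non-terminal, add [B → .γ] for all productions B → γ; repeat for the newly added items until nothing changes.

Start with: [Y → . X )]
  [Y → . X )] has the dot before X: add [X → .], [X → . f]
No further items can be added.

CLOSURE = { [X → . f], [X → .], [Y → . X )] }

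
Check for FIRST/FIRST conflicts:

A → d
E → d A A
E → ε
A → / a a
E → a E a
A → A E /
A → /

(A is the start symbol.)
Yes. A → d / A → A E '/' on { 'd' }; A → '/' a a / A → A E '/' on { '/' }; A → '/' a a / A → '/' on { '/' }; A → A E '/' / A → '/' on { '/' }

A FIRST/FIRST conflict occurs when two productions N → α and N → β for the same non-terminal have FIRST(α) ∩ FIRST(β) ≠ ∅ (with ε ∈ FIRST of a nullable right-hand side, so two nullable alternatives also conflict).

FIRST sets of the non-terminals at (or reachable through a nullable prefix from) the front of some alternative:
  FIRST(A) = { '/', 'd' }

Productions for A:
  A → d: FIRST = { 'd' }
  A → / a a: FIRST = { '/' }
  A → A E /: FIRST = { '/', 'd' }
  A → /: FIRST = { '/' }
Productions for E:
  E → d A A: FIRST = { 'd' }
  E → ε: FIRST = { ε }
  E → a E a: FIRST = { 'a' }

Conflict for A: A → d and A → A E /
  Overlap: { 'd' }
Conflict for A: A → / a a and A → A E /
  Overlap: { '/' }
Conflict for A: A → / a a and A → /
  Overlap: { '/' }
Conflict for A: A → A E / and A → /
  Overlap: { '/' }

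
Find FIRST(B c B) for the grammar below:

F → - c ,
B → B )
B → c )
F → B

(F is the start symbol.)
{ 'c' }

FIRST sets of the non-terminals involved (from the grammar, by fixed-point iteration):
  FIRST(B) = { 'c' }

To compute FIRST(B c B), process the symbols left to right:
Symbol B is a non-terminal. Add FIRST(B) \ {ε} = { 'c' }
B is not nullable (ε ∉ FIRST(B)), so stop here.
FIRST(B c B) = { 'c' }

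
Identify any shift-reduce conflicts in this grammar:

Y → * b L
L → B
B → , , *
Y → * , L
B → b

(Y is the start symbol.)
A shift-reduce conflict occurs when an LR(0) state has both:
  - a complete (reduce) item [A → α .] (dot at the end), and
  - a shift item [B → β . c γ] (dot before a terminal).

Augment with Y' → Y and build the canonical LR(0) collection (I0 = CLOSURE({[Y' → . Y]}), then GOTO on every symbol after a dot until no new states appear). It has 12 states:
  I0: { [Y → . * , L], [Y → . * b L], [Y' → . Y] }  — shift
  I1: { [Y → * . , L], [Y → * . b L] }  — shift
  I2: { [Y' → Y .] }  — accept
  I3: { [B → . , , *], [B → . b], [L → . B], [Y → * , . L] }  — shift
  I4: { [B → . , , *], [B → . b], [L → . B], [Y → * b . L] }  — shift
  I5: { [B → , . , *] }  — shift
  I6: { [L → B .] }  — reduce
  I7: { [Y → * b L .] }  — reduce
  I8: { [B → b .] }  — reduce
  I9: { [B → , , . *] }  — shift
  I10: { [B → , , * .] }  — reduce
  I11: { [Y → * , L .] }  — reduce

No state contains both a complete item and a shift item.

Answer: No shift-reduce conflicts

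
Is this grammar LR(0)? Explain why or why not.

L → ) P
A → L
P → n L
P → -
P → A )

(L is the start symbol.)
A grammar is LR(0) if no state in the canonical LR(0) collection has:
  - both a shift item (dot before a terminal) and a complete item (shift-reduce conflict), or
  - two or more complete items (reduce-reduce conflict; the accept item [L' → L .] counts as a complete item here).

Augment with L' → L and build the canonical LR(0) collection (I0 = CLOSURE({[L' → . L]}), then GOTO on every symbol after a dot until no new states appear). It has 10 states:
  I0: { [L → . ) P], [L' → . L] }  — shift
  I1: { [A → . L], [L → ) . P], [L → . ) P], [P → . -], [P → . A )], [P → . n L] }  — shift
  I2: { [L' → L .] }  — accept
  I3: { [P → - .] }  — reduce
  I4: { [P → A . )] }  — shift
  I5: { [A → L .] }  — reduce
  I6: { [L → ) P .] }  — reduce
  I7: { [L → . ) P], [P → n . L] }  — shift
  I8: { [P → n L .] }  — reduce
  I9: { [P → A ) .] }  — reduce

Every state is either a pure shift/goto state or contains exactly one complete item and nothing to shift — no conflicts. The grammar is LR(0).

Answer: Yes, the grammar is LR(0)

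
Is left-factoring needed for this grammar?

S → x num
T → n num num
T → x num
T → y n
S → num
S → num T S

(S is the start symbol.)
Left-factoring is needed when two productions for the same non-terminal
share a common prefix on the right-hand side.

Productions for S:
  S → x num
  S → num
  S → num T S
Productions for T:
  T → n num num
  T → x num
  T → y n

Found common prefix 'num' in productions for S

Answer: Yes, S has productions with common prefix 'num'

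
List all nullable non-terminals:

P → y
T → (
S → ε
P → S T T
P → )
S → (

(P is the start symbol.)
{ 'S' }

ε-productions: S → ε
So S is immediately nullable.
No further non-terminal can be added: every production for the remaining non-terminals contains a terminal or a non-nullable non-terminal.
Nullable = { 'S' }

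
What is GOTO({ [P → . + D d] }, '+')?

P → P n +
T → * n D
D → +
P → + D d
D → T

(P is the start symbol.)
GOTO(I, '+') = CLOSURE({ [A → αX.β] : [A → α.Xβ] ∈ I, X = '+' })

Items with dot before '+', with the dot advanced:
  [P → . + D d] → [P → + . D d]
Closure of the advanced items:
  [P → + . D d] has the dot before D: add [D → . +], [D → . T]
  [D → . T] has the dot before T: add [T → . * n D]

GOTO = { [D → . +], [D → . T], [P → + . D d], [T → . * n D] }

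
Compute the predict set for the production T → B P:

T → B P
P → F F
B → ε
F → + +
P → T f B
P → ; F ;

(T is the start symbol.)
PREDICT(T → B P) = (FIRST(RHS) \ {ε}) ∪ (FOLLOW(T) if ε ∈ FIRST(RHS), i.e. RHS ⇒* ε)
FIRST(B) = { ε }
FIRST(P) = { '+', ';' }
FIRST(B P) = { '+', ';' }
ε ∉ FIRST(B P), so FOLLOW(T) is not added.
PREDICT(T → B P) = { '+', ';' }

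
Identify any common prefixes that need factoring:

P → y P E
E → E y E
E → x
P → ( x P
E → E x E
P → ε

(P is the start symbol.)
Yes, E has productions with common prefix 'E'

Left-factoring is needed when two productions for the same non-terminal
share a common prefix on the right-hand side.

Productions for P:
  P → y P E
  P → ( x P
  P → ε
Productions for E:
  E → E y E
  E → x
  E → E x E

Found common prefix 'E' in productions for E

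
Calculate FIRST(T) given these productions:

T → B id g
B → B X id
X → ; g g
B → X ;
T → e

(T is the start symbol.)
FIRST sets of the other non-terminals involved (by the same procedure, iterated to a fixed point):
  FIRST(B) = { ';' }

From T → B id g:
  - B is a non-terminal: add FIRST(B) \ {ε} = { ';' }
    B is not nullable, so stop
From T → e:
  - e is a terminal: add 'e' and stop

Collecting: FIRST(T) = { ';', 'e' }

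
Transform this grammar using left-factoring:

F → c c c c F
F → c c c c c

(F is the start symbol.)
F → c c c c F'
F' → F
F' → c

Left-factoring transforms A → αβ₁ | αβ₂ into A → αA' and A' → β₁ | β₂
(α is the longest common prefix among the alternatives). Repeat until
no nonterminal has two alternatives with a common prefix.

Round 1: F has alternatives sharing prefix 'c c c c'. Introduce F': F → c c c c F'
  Add: F' → F
  Add: F' → c

No remaining common prefixes — done.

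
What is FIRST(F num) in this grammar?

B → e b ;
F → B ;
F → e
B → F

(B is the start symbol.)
FIRST sets of the non-terminals involved (from the grammar, by fixed-point iteration):
  FIRST(F) = { 'e' }

To compute FIRST(F num), process the symbols left to right:
Symbol F is a non-terminal. Add FIRST(F) \ {ε} = { 'e' }
F is not nullable (ε ∉ FIRST(F)), so stop here.
FIRST(F num) = { 'e' }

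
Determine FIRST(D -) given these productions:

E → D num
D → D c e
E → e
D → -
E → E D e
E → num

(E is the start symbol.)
FIRST sets of the non-terminals involved (from the grammar, by fixed-point iteration):
  FIRST(D) = { '-' }

To compute FIRST(D -), process the symbols left to right:
Symbol D is a non-terminal. Add FIRST(D) \ {ε} = { '-' }
D is not nullable (ε ∉ FIRST(D)), so stop here.
FIRST(D -) = { '-' }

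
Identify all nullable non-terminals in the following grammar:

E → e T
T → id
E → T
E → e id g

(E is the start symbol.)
A non-terminal is nullable if it can derive ε (the empty string): either it has an ε-production, or it has a production whose right-hand side consists entirely of nullable non-terminals.

There are no ε-productions, so no non-terminal can derive ε.
No non-terminals are nullable.

Answer: None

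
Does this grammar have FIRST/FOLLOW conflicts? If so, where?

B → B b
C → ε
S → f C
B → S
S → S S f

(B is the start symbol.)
Nullable non-terminals: C.
C has a nullable alternative but only one production, so nothing to check.

B, S have no nullable alternative, so no FIRST/FOLLOW check is needed there.

No FIRST/FOLLOW conflicts found.

Answer: No FIRST/FOLLOW conflicts.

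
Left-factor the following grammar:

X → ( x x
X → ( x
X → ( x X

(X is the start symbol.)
Left-factoring transforms A → αβ₁ | αβ₂ into A → αA' and A' → β₁ | β₂
(α is the longest common prefix among the alternatives). Repeat until
no nonterminal has two alternatives with a common prefix.

Round 1: X has alternatives sharing prefix '( x'. Introduce X': X → ( x X'
  Add: X' → x
  Add: X' → ε
  Add: X' → X

No remaining common prefixes — done.

Resulting grammar:
X → ( x X'
X' → x
X' → ε
X' → X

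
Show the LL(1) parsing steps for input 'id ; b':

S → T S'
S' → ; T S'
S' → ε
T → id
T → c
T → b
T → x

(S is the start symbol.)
Stack is shown with the top on the left.

Stack     Input     Action
--------------------------
S $       id ; b $  output S → T S'
T S' $    id ; b $  output T → id
id S' $   id ; b $  match 'id'
S' $      ; b $     output S' → ; T S'
; T S' $  ; b $     match ';'
T S' $    b $       output T → b
b S' $    b $       match 'b'
S' $      $         output S' → ε
$         $         accept

The string is accepted.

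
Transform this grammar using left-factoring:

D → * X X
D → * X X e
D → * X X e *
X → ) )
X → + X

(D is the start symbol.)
Left-factoring transforms A → αβ₁ | αβ₂ into A → αA' and A' → β₁ | β₂
(α is the longest common prefix among the alternatives). Repeat until
no nonterminal has two alternatives with a common prefix.

Round 1: D has alternatives sharing prefix '* X X'. Introduce D': D → * X X D'
  Add: D' → ε
  Add: D' → e
  Add: D' → e *

Round 2: D' has alternatives sharing prefix 'e'. Introduce D'': D' → e D''
  Add: D'' → ε
  Add: D'' → *

No remaining common prefixes — done.

Resulting grammar:
D → * X X D'
D' → ε
D' → e D''
D'' → ε
D'' → *
X → ) )
X → + X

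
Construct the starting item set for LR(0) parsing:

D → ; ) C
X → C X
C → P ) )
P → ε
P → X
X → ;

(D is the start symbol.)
First, augment the grammar with D' → D
I₀ = CLOSURE({ [D' → . D] }):
  [D' → . D] has the dot before D: add [D → . ; ) C]
No further items can be added.

I₀ = { [D → . ; ) C], [D' → . D] }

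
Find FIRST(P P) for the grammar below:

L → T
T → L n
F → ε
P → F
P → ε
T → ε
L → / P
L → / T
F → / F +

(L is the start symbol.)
{ '/', ε }

FIRST sets of the non-terminals involved (from the grammar, by fixed-point iteration):
  FIRST(P) = { '/', ε }

To compute FIRST(P P), process the symbols left to right:
Symbol P is a non-terminal. Add FIRST(P) \ {ε} = { '/' }
P is nullable (ε ∈ FIRST(P)), continue to the next symbol.
Symbol P is a non-terminal. Add FIRST(P) \ {ε} = { '/' }
P is nullable (ε ∈ FIRST(P)), continue to the next symbol.
All symbols are nullable, so ε is in the result.
FIRST(P P) = { '/', ε }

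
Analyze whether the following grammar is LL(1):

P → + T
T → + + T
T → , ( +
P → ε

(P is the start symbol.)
A grammar is LL(1) if for each non-terminal N with multiple productions, the predict sets of those productions are pairwise disjoint, where PREDICT(N → α) = (FIRST(α) \ {ε}) ∪ (FOLLOW(N) if α ⇒* ε).

Relevant sets:
  FOLLOW(P) = { $ }

For P:
  PREDICT(P → '+' T) = { '+' }
  PREDICT(P → ε) = { $ }
For T:
  PREDICT(T → '+' '+' T) = { '+' }
  PREDICT(T → ',' '(' '+') = { ',' }

All predict sets are disjoint. The grammar IS LL(1).

Answer: Yes, the grammar is LL(1).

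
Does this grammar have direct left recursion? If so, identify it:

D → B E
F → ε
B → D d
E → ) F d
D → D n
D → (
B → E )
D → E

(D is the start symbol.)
Yes, D is left-recursive

Direct left recursion occurs when N → N α for some non-terminal N (the right-hand side begins with the left-hand side itself).

D → B E: starts with B
F → ε: starts with ε
B → D d: starts with D
E → ) F d: starts with ')'
D → D n: LEFT RECURSIVE (starts with D)
D → (: starts with '('
B → E ): starts with E
D → E: starts with E

The grammar has direct left recursion on: D.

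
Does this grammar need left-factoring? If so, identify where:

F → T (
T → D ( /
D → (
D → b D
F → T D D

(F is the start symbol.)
Left-factoring is needed when two productions for the same non-terminal
share a common prefix on the right-hand side.

Productions for F:
  F → T (
  F → T D D
Productions for D:
  D → (
  D → b D

Found common prefix 'T' in productions for F

Answer: Yes, F has productions with common prefix 'T'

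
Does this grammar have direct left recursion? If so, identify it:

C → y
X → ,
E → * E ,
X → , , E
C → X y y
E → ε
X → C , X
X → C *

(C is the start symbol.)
No direct left recursion

C → y: starts with y
X → ,: starts with ','
E → * E ,: starts with '*'
X → , , E: starts with ','
C → X y y: starts with X
E → ε: starts with ε
X → C , X: starts with C
X → C *: starts with C

No direct left recursion found.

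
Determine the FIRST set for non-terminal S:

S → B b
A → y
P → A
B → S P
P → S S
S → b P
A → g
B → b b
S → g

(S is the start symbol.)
{ 'b', 'g' }

To compute FIRST(S), examine every production with S on the left-hand side, reading each right-hand side left to right until a non-nullable symbol is reached.

FIRST sets of the other non-terminals involved (by the same procedure, iterated to a fixed point):
  FIRST(B) = { 'b', 'g' }

From S → B b:
  - B is a non-terminal: add FIRST(B) \ {ε} = { 'b', 'g' }
    B is not nullable, so stop
From S → b P:
  - b is a terminal: add 'b' and stop
From S → g:
  - g is a terminal: add 'g' and stop

Collecting: FIRST(S) = { 'b', 'g' }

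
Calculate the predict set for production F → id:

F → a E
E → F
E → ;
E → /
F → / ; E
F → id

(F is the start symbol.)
{ 'id' }

PREDICT(F → id) = (FIRST(RHS) \ {ε}) ∪ (FOLLOW(F) if ε ∈ FIRST(RHS), i.e. RHS ⇒* ε)
FIRST(id) = { 'id' }
ε ∉ FIRST(id), so FOLLOW(F) is not added.
PREDICT(F → id) = { 'id' }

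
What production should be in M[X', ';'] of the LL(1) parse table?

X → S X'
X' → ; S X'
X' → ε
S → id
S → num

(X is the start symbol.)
X' → ; S X'

To find M[X', ';'], we find productions for X' where ';' is in the predict set (PREDICT(N → α) = (FIRST(α) \ {ε}) ∪ (FOLLOW(N) if α ⇒* ε)).

Relevant sets:
  FOLLOW(X') = { $ }

X' → ; S X': PREDICT = { ';' }
  ';' is in predict set, so this production goes in M[X', ';']
X' → ε: PREDICT = { $ }

M[X', ';'] = X' → ; S X'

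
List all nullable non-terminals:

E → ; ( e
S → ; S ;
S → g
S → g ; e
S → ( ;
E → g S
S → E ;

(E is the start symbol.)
None

There are no ε-productions, so no non-terminal can derive ε.
No non-terminals are nullable.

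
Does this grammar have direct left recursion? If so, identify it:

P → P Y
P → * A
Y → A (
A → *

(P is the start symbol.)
Yes, P is left-recursive

Direct left recursion occurs when N → N α for some non-terminal N (the right-hand side begins with the left-hand side itself).

P → P Y: LEFT RECURSIVE (starts with P)
P → * A: starts with '*'
Y → A (: starts with A
A → *: starts with '*'

The grammar has direct left recursion on: P.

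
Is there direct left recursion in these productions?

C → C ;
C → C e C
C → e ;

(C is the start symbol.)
Direct left recursion occurs when N → N α for some non-terminal N (the right-hand side begins with the left-hand side itself).

C → C ;: LEFT RECURSIVE (starts with C)
C → C e C: LEFT RECURSIVE (starts with C)
C → e ;: starts with e

The grammar has direct left recursion on: C.

Answer: Yes, C is left-recursive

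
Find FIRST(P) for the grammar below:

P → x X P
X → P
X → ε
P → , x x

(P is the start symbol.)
To compute FIRST(P), examine every production with P on the left-hand side, reading each right-hand side left to right until a non-nullable symbol is reached.

From P → x X P:
  - x is a terminal: add 'x' and stop
From P → , x x:
  - ',' is a terminal: add ',' and stop

Collecting: FIRST(P) = { ',', 'x' }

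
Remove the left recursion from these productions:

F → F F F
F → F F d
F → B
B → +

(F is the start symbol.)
F → B F'
F' → F F F'
F' → F d F'
F' → ε
B → +

F is directly left-recursive. The standard transformation for
  A → A α₁ | ... | A α_m | β₁ | ... | β_n
is
  A  → β₁ A' | ... | β_n A'
  A' → α₁ A' | ... | α_m A' | ε

F → B becomes F → B F'
F → F F F becomes F' → F F F'
F → F F d becomes F' → F d F'
Add F' → ε

Productions for other non-terminals are unchanged:
  B → +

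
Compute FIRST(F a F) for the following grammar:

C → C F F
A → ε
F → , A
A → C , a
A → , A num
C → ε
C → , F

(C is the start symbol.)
{ ',' }

FIRST sets of the non-terminals involved (from the grammar, by fixed-point iteration):
  FIRST(F) = { ',' }

To compute FIRST(F a F), process the symbols left to right:
Symbol F is a non-terminal. Add FIRST(F) \ {ε} = { ',' }
F is not nullable (ε ∉ FIRST(F)), so stop here.
FIRST(F a F) = { ',' }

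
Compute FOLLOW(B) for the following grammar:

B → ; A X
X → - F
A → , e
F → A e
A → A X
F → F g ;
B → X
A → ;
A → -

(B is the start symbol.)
{ $ }

To compute FOLLOW(B), find every occurrence of B on a right-hand side N → α B β: add FIRST(β) \ {ε}, and if β is empty or nullable also add FOLLOW(N). Iterate to a fixed point.

B is the start symbol, so $ ∈ FOLLOW(B).
B does not occur on any right-hand side.

Taking the union: FOLLOW(B) = { $ }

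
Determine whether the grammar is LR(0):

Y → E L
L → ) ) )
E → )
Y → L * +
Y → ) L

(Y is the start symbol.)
A grammar is LR(0) if no state in the canonical LR(0) collection has:
  - both a shift item (dot before a terminal) and a complete item (shift-reduce conflict), or
  - two or more complete items (reduce-reduce conflict; the accept item [Y' → Y .] counts as a complete item here).

Augment with Y' → Y and build the canonical LR(0) collection (I0 = CLOSURE({[Y' → . Y]}), then GOTO on every symbol after a dot until no new states appear). It has 14 states:
  I0: { [E → . )], [L → . ) ) )], [Y → . ) L], [Y → . E L], [Y → . L * +], [Y' → . Y] }  — shift
  I1: { [E → ) .], [L → ) . ) )], [L → . ) ) )], [Y → ) . L] }  — shift, reduce
  I2: { [L → . ) ) )], [Y → E . L] }  — shift
  I3: { [Y → L . * +] }  — shift
  I4: { [Y' → Y .] }  — accept
  I5: { [Y → L * . +] }  — shift
  I6: { [Y → L * + .] }  — reduce
  I7: { [L → ) . ) )] }  — shift
  I8: { [Y → E L .] }  — reduce
  I9: { [L → ) ) . )] }  — shift
  I10: { [L → ) ) ) .] }  — reduce
  I11: { [L → ) ) . )], [L → ) . ) )] }  — shift
  I12: { [Y → ) L .] }  — reduce
  I13: { [L → ) ) ) .], [L → ) ) . )] }  — shift, reduce

Conflict in state I1:
  Shift-reduce conflict between [E → ) .] and [L → . ) ) )]
So the grammar is NOT LR(0).

Answer: No. Shift-reduce conflict between [E → ) .] and [L → . ) ) )]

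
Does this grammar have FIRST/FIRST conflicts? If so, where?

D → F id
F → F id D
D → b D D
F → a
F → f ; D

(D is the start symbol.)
A FIRST/FIRST conflict occurs when two productions N → α and N → β for the same non-terminal have FIRST(α) ∩ FIRST(β) ≠ ∅ (with ε ∈ FIRST of a nullable right-hand side, so two nullable alternatives also conflict).

FIRST sets of the non-terminals at (or reachable through a nullable prefix from) the front of some alternative:
  FIRST(F) = { 'a', 'f' }

Productions for D:
  D → F id: FIRST = { 'a', 'f' }
  D → b D D: FIRST = { 'b' }
Productions for F:
  F → F id D: FIRST = { 'a', 'f' }
  F → a: FIRST = { 'a' }
  F → f ; D: FIRST = { 'f' }

Conflict for F: F → F id D and F → a
  Overlap: { 'a' }
Conflict for F: F → F id D and F → f ; D
  Overlap: { 'f' }

Answer: Yes. F → F id D / F → a on { 'a' }; F → F id D / F → f ';' D on { 'f' }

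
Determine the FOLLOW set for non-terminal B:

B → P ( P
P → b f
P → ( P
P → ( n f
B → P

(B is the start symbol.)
B is the start symbol, so $ ∈ FOLLOW(B).
B does not occur on any right-hand side.

Taking the union: FOLLOW(B) = { $ }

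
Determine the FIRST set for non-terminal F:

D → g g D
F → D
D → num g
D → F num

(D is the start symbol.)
{ 'g', 'num' }

To compute FIRST(F), examine every production with F on the left-hand side, reading each right-hand side left to right until a non-nullable symbol is reached.

FIRST sets of the other non-terminals involved (by the same procedure, iterated to a fixed point):
  FIRST(D) = { 'g', 'num' }

From F → D:
  - D is a non-terminal: add FIRST(D) \ {ε} = { 'g', 'num' }
    D is not nullable, so stop

Collecting: FIRST(F) = { 'g', 'num' }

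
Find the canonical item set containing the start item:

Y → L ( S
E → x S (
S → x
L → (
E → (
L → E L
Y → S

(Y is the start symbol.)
First, augment the grammar with Y' → Y
I₀ = CLOSURE({ [Y' → . Y] }):
  [Y' → . Y] has the dot before Y: add [Y → . L ( S], [Y → . S]
  [Y → . L ( S] has the dot before L: add [L → . (], [L → . E L]
  [Y → . S] has the dot before S: add [S → . x]
  [L → . E L] has the dot before E: add [E → . x S (], [E → . (]
No further items can be added.

I₀ = { [E → . (], [E → . x S (], [L → . (], [L → . E L], [S → . x], [Y → . L ( S], [Y → . S], [Y' → . Y] }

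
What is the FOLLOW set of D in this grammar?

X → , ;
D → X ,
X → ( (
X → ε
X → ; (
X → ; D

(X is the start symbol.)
To compute FOLLOW(D), find every occurrence of D on a right-hand side N → α D β: add FIRST(β) \ {ε}, and if β is empty or nullable also add FOLLOW(N). Iterate to a fixed point.

In X → ; D: D is at the end, add FOLLOW(X)

The FOLLOW sets referred to above (computed the same way, to a fixed point):
  FOLLOW(X) = { $, ',' }

Taking the union: FOLLOW(D) = { $, ',' }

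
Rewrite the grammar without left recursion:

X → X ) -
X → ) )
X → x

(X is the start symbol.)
X is directly left-recursive. The standard transformation for
  A → A α₁ | ... | A α_m | β₁ | ... | β_n
is
  A  → β₁ A' | ... | β_n A'
  A' → α₁ A' | ... | α_m A' | ε

X → ) ) becomes X → ) ) X'
X → x becomes X → x X'
X → X ) - becomes X' → ) - X'
Add X' → ε

Resulting grammar:
X → ) ) X'
X → x X'
X' → ) - X'
X' → ε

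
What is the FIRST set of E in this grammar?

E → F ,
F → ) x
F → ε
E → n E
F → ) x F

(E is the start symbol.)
FIRST sets of the other non-terminals involved (by the same procedure, iterated to a fixed point):
  FIRST(F) = { ')', ε }

From E → F ,:
  - F is a non-terminal: add FIRST(F) \ {ε} = { ')' }
    F is nullable, so continue to the next symbol
  - ',' is a terminal: add ',' and stop
From E → n E:
  - n is a terminal: add 'n' and stop

Collecting: FIRST(E) = { ')', ',', 'n' }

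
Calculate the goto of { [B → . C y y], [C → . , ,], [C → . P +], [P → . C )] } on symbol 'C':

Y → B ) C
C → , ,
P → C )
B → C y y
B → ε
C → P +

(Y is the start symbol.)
GOTO(I, 'C') = CLOSURE({ [A → αX.β] : [A → α.Xβ] ∈ I, X = 'C' })

Items with dot before 'C', with the dot advanced:
  [B → . C y y] → [B → C . y y]
  [P → . C )] → [P → C . )]
Closure adds nothing (no advanced item has the dot before a non-terminal).

GOTO = { [B → C . y y], [P → C . )] }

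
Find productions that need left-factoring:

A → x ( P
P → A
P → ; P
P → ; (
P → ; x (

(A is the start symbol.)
Left-factoring is needed when two productions for the same non-terminal
share a common prefix on the right-hand side.

Productions for P:
  P → A
  P → ; P
  P → ; (
  P → ; x (

Found common prefix ';' in productions for P

Answer: Yes, P has productions with common prefix ';'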